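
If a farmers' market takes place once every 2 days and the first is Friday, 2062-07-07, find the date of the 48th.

2062-10-09

The 48th occurrence is 47 intervals after the first: 47 × 2 = 94 days after 2062-07-07.
July has 31 days — 24 days to the end of July leaves 70.
August has 31 days (39 left).
September has 30 days (9 left).
9 days into October → 2062-10-09.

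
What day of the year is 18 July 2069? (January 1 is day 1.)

Days in months before July: 31 + 28 + 31 + 30 + 31 + 30 = 181.
Plus 18 days into July → day 199.

199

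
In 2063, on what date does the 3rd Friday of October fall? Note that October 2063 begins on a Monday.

October 19, 2063

October 2063 begins on a Monday, so the first Friday is October 5 (4 days later).
The 3rd Friday is 2 weeks later: 5 + 14 = 19.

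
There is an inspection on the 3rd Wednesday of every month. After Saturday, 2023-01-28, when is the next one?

January 2023 starts on a Sunday; its first Wednesday is the 4th, so the 3rd Wednesday is the 18th — 2023-01-18.
That is not after 2023-01-28, so look at February 2023.
February 2023 starts on a Wednesday; its first Wednesday is the 1st, so the 3rd Wednesday is the 15th — 2023-02-15.

2023-02-15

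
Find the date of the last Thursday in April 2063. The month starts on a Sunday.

April 2063 begins on a Sunday, so the first Thursday is April 5 (4 days later).
April 2063 has 30 days. Adding weeks: 5, 12, 19, 26 — the last one ≤ 30 is the 26th.

26 April 2063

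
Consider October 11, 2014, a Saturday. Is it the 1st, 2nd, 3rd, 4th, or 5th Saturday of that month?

2nd

Day 11 falls in week ⌈11/7⌉ of the month.
Days 1–7 hold the 1st Saturday, 8–14 the 2nd, 15–21 the 3rd, 22–28 the 4th, 29–31 the 5th.
11 is in the range for the 2nd.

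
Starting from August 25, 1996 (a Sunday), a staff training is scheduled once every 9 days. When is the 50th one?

November 9, 1997

The 50th occurrence is 49 intervals after the first: 49 × 9 = 441 days after August 25, 1996.
August has 31 days — 6 days to the end of August leaves 435.
From end of August to end of 1996 is 122 days (313 left).
January has 31 days (282 left).
February has 28 days (254 left).
March has 31 days (223 left).
April has 30 days (193 left).
May has 31 days (162 left).
June has 30 days (132 left).
July has 31 days (101 left).
August has 31 days (70 left).
September has 30 days (40 left).
October has 31 days (9 left).
9 days into November → November 9, 1997.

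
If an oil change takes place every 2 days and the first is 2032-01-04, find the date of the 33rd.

The 33rd occurrence is 32 intervals after the first: 32 × 2 = 64 days after 2032-01-04.
January has 31 days — 27 days to the end of January leaves 37.
February has 29 days (8 left).
8 days into March → 2032-03-08.

2032-03-08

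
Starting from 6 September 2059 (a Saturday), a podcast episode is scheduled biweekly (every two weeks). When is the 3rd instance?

The 3rd occurrence is 2 intervals after the first: 2 × 14 = 28 days after 6 September 2059.
September has 30 days — 24 days to the end of September leaves 4.
4 days into October → 4 October 2059.

4 October 2059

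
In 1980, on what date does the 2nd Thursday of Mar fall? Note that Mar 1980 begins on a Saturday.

Mar 13, 1980

Mar 1980 begins on a Saturday, so the first Thursday is Mar 6 (5 days later).
The 2nd Thursday is 1 weeks later: 6 + 7 = 13.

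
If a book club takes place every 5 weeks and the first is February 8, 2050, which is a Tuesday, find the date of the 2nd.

The 2nd occurrence is 1 interval after the first: 1 × 35 = 35 days after February 8, 2050.
February has 28 days — 20 days to the end of February leaves 15.
15 days into March → March 15, 2050.

March 15, 2050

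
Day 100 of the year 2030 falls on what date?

10 April 2030

January has 31 days (100 − 31 = 69 remain).
February has 28 days (69 − 28 = 41 remain).
March has 31 days (41 − 31 = 10 remain).
10 into April → April 10.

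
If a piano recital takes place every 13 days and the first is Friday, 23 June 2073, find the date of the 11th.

The 11th occurrence is 10 intervals after the first: 10 × 13 = 130 days after 23 June 2073.
June has 30 days — 7 days to the end of June leaves 123.
July has 31 days (92 left).
August has 31 days (61 left).
September has 30 days (31 left).
31 days into October → 31 October 2073.

31 October 2073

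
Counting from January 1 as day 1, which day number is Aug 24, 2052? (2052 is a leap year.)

237

Days in months before Aug: 31 + 29 + 31 + 30 + 31 + 30 + 31 = 213.
Plus 24 days into Aug → day 237.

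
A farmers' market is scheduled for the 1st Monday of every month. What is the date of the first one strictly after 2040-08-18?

2040-09-03

August 2040 starts on a Wednesday, so its 1st Monday is 2040-08-06 (5 days in).
That is not after 2040-08-18, so look at September 2040.
September 2040 starts on a Saturday, so its 1st Monday is 2040-09-03 (2 days in).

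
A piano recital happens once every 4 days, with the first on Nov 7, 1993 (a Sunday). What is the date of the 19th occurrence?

Jan 18, 1994

The 19th occurrence is 18 intervals after the first: 18 × 4 = 72 days after Nov 7, 1993.
Nov has 30 days — 23 days to the end of Nov leaves 49.
Dec has 31 days (18 left).
18 days into Jan → Jan 18, 1994.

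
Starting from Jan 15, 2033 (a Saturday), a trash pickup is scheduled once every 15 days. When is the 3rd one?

Feb 14, 2033

The 3rd occurrence is 2 intervals after the first: 2 × 15 = 30 days after Jan 15, 2033.
Jan has 31 days — 16 days to the end of Jan leaves 14.
14 days into Feb → Feb 14, 2033.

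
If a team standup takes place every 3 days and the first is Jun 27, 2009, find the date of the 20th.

Aug 23, 2009

The 20th occurrence is 19 intervals after the first: 19 × 3 = 57 days after Jun 27, 2009.
Jun has 30 days — 3 days to the end of Jun leaves 54.
Jul has 31 days (23 left).
23 days into Aug → Aug 23, 2009.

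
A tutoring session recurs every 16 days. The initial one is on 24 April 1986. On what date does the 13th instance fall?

2 November 1986

The 13th occurrence is 12 intervals after the first: 12 × 16 = 192 days after 24 April 1986.
April has 30 days — 6 days to the end of April leaves 186.
May has 31 days (155 left).
June has 30 days (125 left).
July has 31 days (94 left).
August has 31 days (63 left).
September has 30 days (33 left).
October has 31 days (2 left).
2 days into November → 2 November 1986.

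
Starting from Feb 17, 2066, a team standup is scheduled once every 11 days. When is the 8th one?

The 8th occurrence is 7 intervals after the first: 7 × 11 = 77 days after Feb 17, 2066.
Feb has 28 days — 11 days to the end of Feb leaves 66.
Mar has 31 days (35 left).
Apr has 30 days (5 left).
5 days into May → May 5, 2066.

May 5, 2066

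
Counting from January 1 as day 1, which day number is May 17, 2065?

Days in months before May: 31 + 28 + 31 + 30 = 120.
Plus 17 days into May → day 137.

137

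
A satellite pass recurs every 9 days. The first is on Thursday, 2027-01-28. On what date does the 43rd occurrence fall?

2028-02-10

The 43rd occurrence is 42 intervals after the first: 42 × 9 = 378 days after 2027-01-28.
January has 31 days — 3 days to the end of January leaves 375.
February has 28 days (347 left).
March has 31 days (316 left).
April has 30 days (286 left).
May has 31 days (255 left).
June has 30 days (225 left).
July has 31 days (194 left).
August has 31 days (163 left).
September has 30 days (133 left).
October has 31 days (102 left).
November has 30 days (72 left).
December has 31 days (41 left).
January has 31 days (10 left).
10 days into February → 2028-02-10.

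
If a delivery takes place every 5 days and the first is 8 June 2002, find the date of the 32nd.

10 November 2002

The 32nd occurrence is 31 intervals after the first: 31 × 5 = 155 days after 8 June 2002.
June has 30 days — 22 days to the end of June leaves 133.
July has 31 days (102 left).
August has 31 days (71 left).
September has 30 days (41 left).
October has 31 days (10 left).
10 days into November → 10 November 2002.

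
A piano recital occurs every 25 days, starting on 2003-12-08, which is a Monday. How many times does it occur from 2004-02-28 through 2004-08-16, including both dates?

Occurrences land 25·i days after 2003-12-08 for i = 0, 1, 2, …
2004-02-28 is 82 days after the start; 82 ÷ 25 = 3 remainder 7; since the remainder is 7, round up to i = 4. First occurrence in the window: #5 on 2004-03-17 (4×25 = 100 days in).
2004-08-16 is 252 days after the start; 252 ÷ 25 = 10 remainder 2. Last occurrence in the window: #11 on 2004-08-14.
Occurrences #5 through #11: 7 in total.

7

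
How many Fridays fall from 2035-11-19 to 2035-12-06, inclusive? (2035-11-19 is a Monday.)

2035-11-19 is a Monday; the first Friday on or after it is 2035-11-23 (4 days later).
From 2035-11-23 to 2035-12-06: 7 + 6 = 13 days (rest of November, December).
13 ÷ 7 = 1 full weeks with remainder 6, so 1 more Fridays after the first → 2.

2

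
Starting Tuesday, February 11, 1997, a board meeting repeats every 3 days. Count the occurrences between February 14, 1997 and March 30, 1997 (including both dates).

Occurrences land 3·i days after February 11, 1997 for i = 0, 1, 2, …
February 14, 1997 is 3 days after the start; 3 ÷ 3 = 1 remainder 0. First occurrence in the window: #2 on February 14, 1997 (1×3 = 3 days in).
March 30, 1997 is 47 days after the start; 47 ÷ 3 = 15 remainder 2. Last occurrence in the window: #16 on March 28, 1997.
Occurrences #2 through #16: 15 in total.

15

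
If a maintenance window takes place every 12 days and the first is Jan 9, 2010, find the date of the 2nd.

The 2nd occurrence is 1 interval after the first: 1 × 12 = 12 days after Jan 9, 2010.
12 days later is Jan 21, 2010.

Jan 21, 2010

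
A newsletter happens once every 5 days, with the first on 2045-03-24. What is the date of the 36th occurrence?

2045-09-15

The 36th occurrence is 35 intervals after the first: 35 × 5 = 175 days after 2045-03-24.
March has 31 days — 7 days to the end of March leaves 168.
April has 30 days (138 left).
May has 31 days (107 left).
June has 30 days (77 left).
July has 31 days (46 left).
August has 31 days (15 left).
15 days into September → 2045-09-15.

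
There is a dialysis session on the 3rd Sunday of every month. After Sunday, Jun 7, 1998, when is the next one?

Jun 1998 starts on a Monday; its first Sunday is the 7th, so the 3rd Sunday is the 21st — Jun 21, 1998.
Jun 21, 1998 is after Jun 7, 1998, so that is the next one.

Jun 21, 1998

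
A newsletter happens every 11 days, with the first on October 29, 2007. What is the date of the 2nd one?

The 2nd occurrence is 1 interval after the first: 1 × 11 = 11 days after October 29, 2007.
October has 31 days — 2 days to the end of October leaves 9.
9 days into November → November 9, 2007.

November 9, 2007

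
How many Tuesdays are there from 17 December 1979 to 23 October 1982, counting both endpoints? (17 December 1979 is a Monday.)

149

17 December 1979 is a Monday; the first Tuesday on or after it is 18 December 1979 (1 day later).
From 18 December 1979 to 23 October 1982: 13 + 366 + 365 + 296 = 1040 days (rest of 1979, 1980, 1981, to 23 October 1982 in 1982).
1040 ÷ 7 = 148 full weeks with remainder 4, so 148 more Tuesdays after the first → 149.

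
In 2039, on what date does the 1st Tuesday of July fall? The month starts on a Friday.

5 July 2039

July 2039 begins on a Friday, so the first Tuesday is July 5 (4 days later).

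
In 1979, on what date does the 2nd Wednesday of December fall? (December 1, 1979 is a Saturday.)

December 12, 1979

December 1979 begins on a Saturday, so the first Wednesday is December 5 (4 days later).
The 2nd Wednesday is 1 weeks later: 5 + 7 = 12.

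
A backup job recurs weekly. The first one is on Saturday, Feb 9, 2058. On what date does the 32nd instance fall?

The 32nd occurrence is 31 intervals after the first: 31 × 7 = 217 days after Feb 9, 2058.
Feb has 28 days — 19 days to the end of Feb leaves 198.
Mar has 31 days (167 left).
Apr has 30 days (137 left).
May has 31 days (106 left).
Jun has 30 days (76 left).
Jul has 31 days (45 left).
Aug has 31 days (14 left).
14 days into Sep → Sep 14, 2058.

Sep 14, 2058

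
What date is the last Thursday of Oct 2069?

The first Thursday of Oct 2069 is Oct 3.
Oct 2069 has 31 days. Adding weeks: 3, 10, 17, 24, 31 — the last one ≤ 31 is the 31st.

Oct 31, 2069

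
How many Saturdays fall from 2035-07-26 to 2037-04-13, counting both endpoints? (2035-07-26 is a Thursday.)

2035-07-26 is a Thursday; the first Saturday on or after it is 2035-07-28 (2 days later).
From 2035-07-28 to 2037-04-13: 156 + 366 + 103 = 625 days (rest of 2035, 2036, to 2037-04-13 in 2037).
625 ÷ 7 = 89 full weeks with remainder 2, so 89 more Saturdays after the first → 90.

90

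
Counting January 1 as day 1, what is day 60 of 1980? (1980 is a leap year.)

January has 31 days (60 − 31 = 29 remain).
29 into February → February 29.

1980-02-29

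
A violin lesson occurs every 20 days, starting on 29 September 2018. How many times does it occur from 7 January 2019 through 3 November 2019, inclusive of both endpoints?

Occurrences land 20·i days after 29 September 2018 for i = 0, 1, 2, …
7 January 2019 is 100 days after the start; 100 ÷ 20 = 5 remainder 0. First occurrence in the window: #6 on 7 January 2019 (5×20 = 100 days in).
3 November 2019 is 400 days after the start; 400 ÷ 20 = 20 remainder 0. Last occurrence in the window: #21 on 3 November 2019.
Occurrences #6 through #21: 16 in total.

16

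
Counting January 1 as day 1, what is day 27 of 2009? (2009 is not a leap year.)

2009-01-27

27 into January → January 27.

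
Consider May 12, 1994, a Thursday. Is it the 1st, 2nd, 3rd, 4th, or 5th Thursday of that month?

2nd

Day 12 falls in week ⌈12/7⌉ of the month.
Days 1–7 hold the 1st Thursday, 8–14 the 2nd, 15–21 the 3rd, 22–28 the 4th, 29–31 the 5th.
12 is in the range for the 2nd.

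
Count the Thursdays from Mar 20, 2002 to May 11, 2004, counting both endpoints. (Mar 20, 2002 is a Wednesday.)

112

Mar 20, 2002 is a Wednesday; the first Thursday on or after it is Mar 21, 2002 (1 day later).
From Mar 21, 2002 to May 11, 2004: 285 + 365 + 132 = 782 days (rest of 2002, 2003, to May 11, 2004 in 2004).
782 ÷ 7 = 111 full weeks with remainder 5, so 111 more Thursdays after the first → 112.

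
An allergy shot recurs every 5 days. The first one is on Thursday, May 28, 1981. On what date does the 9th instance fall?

The 9th occurrence is 8 intervals after the first: 8 × 5 = 40 days after May 28, 1981.
May has 31 days — 3 days to the end of May leaves 37.
June has 30 days (7 left).
7 days into July → July 7, 1981.

July 7, 1981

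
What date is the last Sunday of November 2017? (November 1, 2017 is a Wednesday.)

November 2017 begins on a Wednesday, so the first Sunday is November 5 (4 days later).
November 2017 has 30 days. Adding weeks: 5, 12, 19, 26 — the last one ≤ 30 is the 26th.

November 26, 2017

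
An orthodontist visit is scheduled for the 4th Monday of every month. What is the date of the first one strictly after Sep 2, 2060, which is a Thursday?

Sep 2060 starts on a Wednesday; its first Monday is the 6th, so the 4th Monday is the 27th — Sep 27, 2060.
Sep 27, 2060 is after Sep 2, 2060, so that is the next one.

Sep 27, 2060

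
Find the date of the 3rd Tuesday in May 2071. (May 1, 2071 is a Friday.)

May 2071 begins on a Friday, so the first Tuesday is May 5 (4 days later).
The 3rd Tuesday is 2 weeks later: 5 + 14 = 19.

May 19, 2071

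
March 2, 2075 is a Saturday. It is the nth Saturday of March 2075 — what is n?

Day 2 falls in week ⌈2/7⌉ of the month.
Days 1–7 hold the 1st Saturday, 8–14 the 2nd, 15–21 the 3rd, 22–28 the 4th, 29–31 the 5th.
2 is in the range for the 1st.

1st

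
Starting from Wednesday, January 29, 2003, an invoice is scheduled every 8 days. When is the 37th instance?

November 13, 2003

The 37th occurrence is 36 intervals after the first: 36 × 8 = 288 days after January 29, 2003.
January has 31 days — 2 days to the end of January leaves 286.
February has 28 days (258 left).
March has 31 days (227 left).
April has 30 days (197 left).
May has 31 days (166 left).
June has 30 days (136 left).
July has 31 days (105 left).
August has 31 days (74 left).
September has 30 days (44 left).
October has 31 days (13 left).
13 days into November → November 13, 2003.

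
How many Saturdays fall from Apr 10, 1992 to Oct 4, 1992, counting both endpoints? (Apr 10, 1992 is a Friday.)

26

Apr 10, 1992 is a Friday; the first Saturday on or after it is Apr 11, 1992 (1 day later).
From Apr 11, 1992 to Oct 4, 1992: 19 + 31 + 30 + 31 + 31 + 30 + 4 = 176 days (rest of Apr, May, Jun, Jul, Aug, Sep, Oct).
176 ÷ 7 = 25 full weeks with remainder 1, so 25 more Saturdays after the first → 26.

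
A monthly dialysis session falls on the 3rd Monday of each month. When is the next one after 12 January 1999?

18 January 1999

January 1999 starts on a Friday; its first Monday is the 4th, so the 3rd Monday is the 18th — 18 January 1999.
18 January 1999 is after 12 January 1999, so that is the next one.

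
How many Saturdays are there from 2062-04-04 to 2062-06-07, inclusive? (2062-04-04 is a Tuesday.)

2062-04-04 is a Tuesday; the first Saturday on or after it is 2062-04-08 (4 days later).
From 2062-04-08 to 2062-06-07: 22 + 31 + 7 = 60 days (rest of April, May, June).
60 ÷ 7 = 8 full weeks with remainder 4, so 8 more Saturdays after the first → 9.

9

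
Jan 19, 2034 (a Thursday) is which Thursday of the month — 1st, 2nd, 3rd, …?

Day 19 falls in week ⌈19/7⌉ of the month.
Days 1–7 hold the 1st Thursday, 8–14 the 2nd, 15–21 the 3rd, 22–28 the 4th, 29–31 the 5th.
19 is in the range for the 3rd.

3rd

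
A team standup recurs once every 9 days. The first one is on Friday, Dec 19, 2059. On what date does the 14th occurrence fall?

The 14th occurrence is 13 intervals after the first: 13 × 9 = 117 days after Dec 19, 2059.
Dec has 31 days — 12 days to the end of Dec leaves 105.
Jan has 31 days (74 left).
Feb has 29 days (45 left).
Mar has 31 days (14 left).
14 days into Apr → Apr 14, 2060.

Apr 14, 2060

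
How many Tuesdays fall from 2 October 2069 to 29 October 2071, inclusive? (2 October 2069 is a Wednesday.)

108

2 October 2069 is a Wednesday; the first Tuesday on or after it is 8 October 2069 (6 days later).
From 8 October 2069 to 29 October 2071: 84 + 365 + 302 = 751 days (rest of 2069, 2070, to 29 October 2071 in 2071).
751 ÷ 7 = 107 full weeks with remainder 2, so 107 more Tuesdays after the first → 108.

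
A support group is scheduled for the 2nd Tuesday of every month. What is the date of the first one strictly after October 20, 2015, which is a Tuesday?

November 10, 2015

October 2015 starts on a Thursday; its first Tuesday is the 6th, so the 2nd Tuesday is the 13th — October 13, 2015.
That is not after October 20, 2015, so look at November 2015.
November 2015 starts on a Sunday; its first Tuesday is the 3rd, so the 2nd Tuesday is the 10th — November 10, 2015.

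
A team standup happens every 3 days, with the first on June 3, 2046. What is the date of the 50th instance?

The 50th occurrence is 49 intervals after the first: 49 × 3 = 147 days after June 3, 2046.
June has 30 days — 27 days to the end of June leaves 120.
July has 31 days (89 left).
August has 31 days (58 left).
September has 30 days (28 left).
28 days into October → October 28, 2046.

October 28, 2046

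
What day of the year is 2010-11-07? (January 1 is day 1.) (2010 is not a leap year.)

311

Days in months before November: 31 + 28 + 31 + 30 + 31 + 30 + 31 + 31 + 30 + 31 = 304.
Plus 7 days into November → day 311.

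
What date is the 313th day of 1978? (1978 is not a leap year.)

January has 31 days (313 − 31 = 282 remain).
February has 28 days (282 − 28 = 254 remain).
March has 31 days (254 − 31 = 223 remain).
April has 30 days (223 − 30 = 193 remain).
May has 31 days (193 − 31 = 162 remain).
June has 30 days (162 − 30 = 132 remain).
July has 31 days (132 − 31 = 101 remain).
August has 31 days (101 − 31 = 70 remain).
September has 30 days (70 − 30 = 40 remain).
October has 31 days (40 − 31 = 9 remain).
9 into November → November 9.

November 9, 1978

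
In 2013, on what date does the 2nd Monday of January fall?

January 2013 begins on a Tuesday, so the first Monday is January 7 (6 days later).
The 2nd Monday is 1 weeks later: 7 + 7 = 14.

2013-01-14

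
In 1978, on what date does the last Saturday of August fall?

August 26, 1978

August 1978 begins on a Tuesday, so the first Saturday is August 5 (4 days later).
August 1978 has 31 days. Adding weeks: 5, 12, 19, 26 — the last one ≤ 31 is the 26th.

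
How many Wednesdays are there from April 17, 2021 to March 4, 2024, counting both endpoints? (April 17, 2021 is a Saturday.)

150

April 17, 2021 is a Saturday; the first Wednesday on or after it is April 21, 2021 (4 days later).
From April 21, 2021 to March 4, 2024: 254 + 365 + 365 + 64 = 1048 days (rest of 2021, 2022, 2023, to March 4, 2024 in 2024).
1048 ÷ 7 = 149 full weeks with remainder 5, so 149 more Wednesdays after the first → 150.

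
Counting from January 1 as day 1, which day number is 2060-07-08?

Days in months before July: 31 + 29 + 31 + 30 + 31 + 30 = 182.
Plus 8 days into July → day 190.

190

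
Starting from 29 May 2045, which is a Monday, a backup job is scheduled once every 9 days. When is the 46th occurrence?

8 July 2046

The 46th occurrence is 45 intervals after the first: 45 × 9 = 405 days after 29 May 2045.
May has 31 days — 2 days to the end of May leaves 403.
From end of May to end of 2045 is 214 days (189 left).
January has 31 days (158 left).
February has 28 days (130 left).
March has 31 days (99 left).
April has 30 days (69 left).
May has 31 days (38 left).
June has 30 days (8 left).
8 days into July → 8 July 2046.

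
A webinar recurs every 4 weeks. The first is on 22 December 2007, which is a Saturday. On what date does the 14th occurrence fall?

20 December 2008

The 14th occurrence is 13 intervals after the first: 13 × 28 = 364 days after 22 December 2007.
December has 31 days — 9 days to the end of December leaves 355.
January has 31 days (324 left).
February has 29 days (295 left).
March has 31 days (264 left).
April has 30 days (234 left).
May has 31 days (203 left).
June has 30 days (173 left).
July has 31 days (142 left).
August has 31 days (111 left).
September has 30 days (81 left).
October has 31 days (50 left).
November has 30 days (20 left).
20 days into December → 20 December 2008.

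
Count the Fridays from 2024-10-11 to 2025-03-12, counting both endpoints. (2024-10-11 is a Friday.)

2024-10-11 is a Friday; the first Friday on or after it is 2024-10-11.
From 2024-10-11 to 2025-03-12: 20 + 30 + 31 + 31 + 28 + 12 = 152 days (rest of October, November, December, January, February, March).
152 ÷ 7 = 21 full weeks with remainder 5, so 21 more Fridays after the first → 22.

22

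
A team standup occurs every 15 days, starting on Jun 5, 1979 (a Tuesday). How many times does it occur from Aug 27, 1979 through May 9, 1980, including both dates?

Occurrences land 15·i days after Jun 5, 1979 for i = 0, 1, 2, …
Aug 27, 1979 is 83 days after the start; 83 ÷ 15 = 5 remainder 8; since the remainder is 8, round up to i = 6. First occurrence in the window: #7 on Sep 3, 1979 (6×15 = 90 days in).
May 9, 1980 is 339 days after the start; 339 ÷ 15 = 22 remainder 9. Last occurrence in the window: #23 on Apr 30, 1980.
Occurrences #7 through #23: 17 in total.

17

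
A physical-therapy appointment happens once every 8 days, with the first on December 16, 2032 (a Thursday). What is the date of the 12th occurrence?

March 14, 2033

The 12th occurrence is 11 intervals after the first: 11 × 8 = 88 days after December 16, 2032.
December has 31 days — 15 days to the end of December leaves 73.
January has 31 days (42 left).
February has 28 days (14 left).
14 days into March → March 14, 2033.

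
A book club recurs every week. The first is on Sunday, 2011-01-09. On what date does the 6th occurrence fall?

2011-02-13

The 6th occurrence is 5 intervals after the first: 5 × 7 = 35 days after 2011-01-09.
January has 31 days — 22 days to the end of January leaves 13.
13 days into February → 2011-02-13.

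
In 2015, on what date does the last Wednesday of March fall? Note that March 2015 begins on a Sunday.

2015-03-25

March 2015 begins on a Sunday, so the first Wednesday is March 4 (3 days later).
March 2015 has 31 days. Adding weeks: 4, 11, 18, 25 — the last one ≤ 31 is the 25th.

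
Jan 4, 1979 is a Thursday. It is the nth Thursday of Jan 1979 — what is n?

1st

Day 4 falls in week ⌈4/7⌉ of the month.
Days 1–7 hold the 1st Thursday, 8–14 the 2nd, 15–21 the 3rd, 22–28 the 4th, 29–31 the 5th.
4 is in the range for the 1st.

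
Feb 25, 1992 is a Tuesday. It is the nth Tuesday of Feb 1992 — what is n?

4th

Day 25 falls in week ⌈25/7⌉ of the month.
Days 1–7 hold the 1st Tuesday, 8–14 the 2nd, 15–21 the 3rd, 22–28 the 4th, 29–31 the 5th.
25 is in the range for the 4th.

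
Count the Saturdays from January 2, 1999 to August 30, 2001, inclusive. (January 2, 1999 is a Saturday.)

January 2, 1999 is a Saturday; the first Saturday on or after it is January 2, 1999.
From January 2, 1999 to August 30, 2001: 363 + 366 + 242 = 971 days (rest of 1999, 2000, to August 30, 2001 in 2001).
971 ÷ 7 = 138 full weeks with remainder 5, so 138 more Saturdays after the first → 139.

139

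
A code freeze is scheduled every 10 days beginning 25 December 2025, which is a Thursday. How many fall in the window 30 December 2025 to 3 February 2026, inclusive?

Occurrences land 10·i days after 25 December 2025 for i = 0, 1, 2, …
30 December 2025 is 5 days after the start; 5 ÷ 10 = 0 remainder 5; since the remainder is 5, round up to i = 1. First occurrence in the window: #2 on 4 January 2026 (1×10 = 10 days in).
3 February 2026 is 40 days after the start; 40 ÷ 10 = 4 remainder 0. Last occurrence in the window: #5 on 3 February 2026.
Occurrences #2 through #5: 4 in total.

4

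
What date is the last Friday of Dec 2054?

Dec 2054 begins on a Tuesday, so the first Friday is Dec 4 (3 days later).
Dec 2054 has 31 days. Adding weeks: 4, 11, 18, 25 — the last one ≤ 31 is the 25th.

Dec 25, 2054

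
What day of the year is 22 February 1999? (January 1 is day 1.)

53

Days in months before February: 31 = 31.
Plus 22 days into February → day 53.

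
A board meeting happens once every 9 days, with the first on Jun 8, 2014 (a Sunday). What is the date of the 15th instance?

The 15th occurrence is 14 intervals after the first: 14 × 9 = 126 days after Jun 8, 2014.
Jun has 30 days — 22 days to the end of Jun leaves 104.
Jul has 31 days (73 left).
Aug has 31 days (42 left).
Sep has 30 days (12 left).
12 days into Oct → Oct 12, 2014.

Oct 12, 2014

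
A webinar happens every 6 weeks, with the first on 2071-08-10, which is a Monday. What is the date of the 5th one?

2072-01-25

The 5th occurrence is 4 intervals after the first: 4 × 42 = 168 days after 2071-08-10.
August has 31 days — 21 days to the end of August leaves 147.
September has 30 days (117 left).
October has 31 days (86 left).
November has 30 days (56 left).
December has 31 days (25 left).
25 days into January → 2072-01-25.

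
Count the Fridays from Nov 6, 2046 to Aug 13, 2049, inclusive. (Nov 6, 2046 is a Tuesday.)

145

Nov 6, 2046 is a Tuesday; the first Friday on or after it is Nov 9, 2046 (3 days later).
From Nov 9, 2046 to Aug 13, 2049: 52 + 365 + 366 + 225 = 1008 days (rest of 2046, 2047, 2048, to Aug 13, 2049 in 2049).
1008 ÷ 7 = 144 full weeks with remainder 0, so 144 more Fridays after the first → 145.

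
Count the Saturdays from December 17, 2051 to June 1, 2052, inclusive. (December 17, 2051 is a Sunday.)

24

December 17, 2051 is a Sunday; the first Saturday on or after it is December 23, 2051 (6 days later).
From December 23, 2051 to June 1, 2052: 8 + 31 + 29 + 31 + 30 + 31 + 1 = 161 days (rest of December, January, February, March, April, May, June).
161 ÷ 7 = 23 full weeks with remainder 0, so 23 more Saturdays after the first → 24.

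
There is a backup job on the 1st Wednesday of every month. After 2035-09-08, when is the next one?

2035-10-03

September 2035 starts on a Saturday, so its 1st Wednesday is 2035-09-05 (4 days in).
That is not after 2035-09-08, so look at October 2035.
October 2035 starts on a Monday, so its 1st Wednesday is 2035-10-03 (2 days in).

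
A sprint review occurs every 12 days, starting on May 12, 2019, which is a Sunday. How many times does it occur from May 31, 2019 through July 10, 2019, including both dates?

3

Occurrences land 12·i days after May 12, 2019 for i = 0, 1, 2, …
May 31, 2019 is 19 days after the start; 19 ÷ 12 = 1 remainder 7; since the remainder is 7, round up to i = 2. First occurrence in the window: #3 on June 5, 2019 (2×12 = 24 days in).
July 10, 2019 is 59 days after the start; 59 ÷ 12 = 4 remainder 11. Last occurrence in the window: #5 on June 29, 2019.
Occurrences #3 through #5: 3 in total.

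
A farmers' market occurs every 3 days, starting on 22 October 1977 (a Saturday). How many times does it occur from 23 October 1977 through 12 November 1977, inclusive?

7

Occurrences land 3·i days after 22 October 1977 for i = 0, 1, 2, …
23 October 1977 is 1 day after the start; 1 ÷ 3 = 0 remainder 1; since the remainder is 1, round up to i = 1. First occurrence in the window: #2 on 25 October 1977 (1×3 = 3 days in).
12 November 1977 is 21 days after the start; 21 ÷ 3 = 7 remainder 0. Last occurrence in the window: #8 on 12 November 1977.
Occurrences #2 through #8: 7 in total.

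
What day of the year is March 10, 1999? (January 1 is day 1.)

Days in months before March: 31 + 28 = 59.
Plus 10 days into March → day 69.

69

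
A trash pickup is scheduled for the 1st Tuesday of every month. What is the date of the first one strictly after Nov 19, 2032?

Dec 7, 2032

Nov 2032 starts on a Monday, so its 1st Tuesday is Nov 2, 2032 (1 day in).
That is not after Nov 19, 2032, so look at Dec 2032.
Dec 2032 starts on a Wednesday, so its 1st Tuesday is Dec 7, 2032 (6 days in).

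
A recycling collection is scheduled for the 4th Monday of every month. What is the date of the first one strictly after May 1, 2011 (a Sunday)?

May 2011 starts on a Sunday; its first Monday is the 2nd, so the 4th Monday is the 23rd — May 23, 2011.
May 23, 2011 is after May 1, 2011, so that is the next one.

May 23, 2011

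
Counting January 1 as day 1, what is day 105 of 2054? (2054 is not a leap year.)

Jan has 31 days (105 − 31 = 74 remain).
Feb has 28 days (74 − 28 = 46 remain).
Mar has 31 days (46 − 31 = 15 remain).
15 into Apr → Apr 15.

Apr 15, 2054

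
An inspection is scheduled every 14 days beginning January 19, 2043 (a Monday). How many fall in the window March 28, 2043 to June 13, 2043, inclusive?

6

Occurrences land 14·i days after January 19, 2043 for i = 0, 1, 2, …
March 28, 2043 is 68 days after the start; 68 ÷ 14 = 4 remainder 12; since the remainder is 12, round up to i = 5. First occurrence in the window: #6 on March 30, 2043 (5×14 = 70 days in).
June 13, 2043 is 145 days after the start; 145 ÷ 14 = 10 remainder 5. Last occurrence in the window: #11 on June 8, 2043.
Occurrences #6 through #11: 6 in total.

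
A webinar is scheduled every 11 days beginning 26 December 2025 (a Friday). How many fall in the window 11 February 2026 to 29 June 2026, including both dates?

Occurrences land 11·i days after 26 December 2025 for i = 0, 1, 2, …
11 February 2026 is 47 days after the start; 47 ÷ 11 = 4 remainder 3; since the remainder is 3, round up to i = 5. First occurrence in the window: #6 on 19 February 2026 (5×11 = 55 days in).
29 June 2026 is 185 days after the start; 185 ÷ 11 = 16 remainder 9. Last occurrence in the window: #17 on 20 June 2026.
Occurrences #6 through #17: 12 in total.

12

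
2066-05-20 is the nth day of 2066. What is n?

140

Days in months before May: 31 + 28 + 31 + 30 = 120.
Plus 20 days into May → day 140.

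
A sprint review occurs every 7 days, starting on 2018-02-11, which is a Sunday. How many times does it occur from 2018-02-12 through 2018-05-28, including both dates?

15

Occurrences land 7·i days after 2018-02-11 for i = 0, 1, 2, …
2018-02-12 is 1 day after the start; 1 ÷ 7 = 0 remainder 1; since the remainder is 1, round up to i = 1. First occurrence in the window: #2 on 2018-02-18 (1×7 = 7 days in).
2018-05-28 is 106 days after the start; 106 ÷ 7 = 15 remainder 1. Last occurrence in the window: #16 on 2018-05-27.
Occurrences #2 through #16: 15 in total.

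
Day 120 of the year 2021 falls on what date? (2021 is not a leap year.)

January has 31 days (120 − 31 = 89 remain).
February has 28 days (89 − 28 = 61 remain).
March has 31 days (61 − 31 = 30 remain).
30 into April → April 30.

2021-04-30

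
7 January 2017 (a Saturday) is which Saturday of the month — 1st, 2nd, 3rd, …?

Day 7 falls in week ⌈7/7⌉ of the month.
Days 1–7 hold the 1st Saturday, 8–14 the 2nd, 15–21 the 3rd, 22–28 the 4th, 29–31 the 5th.
7 is in the range for the 1st.

1st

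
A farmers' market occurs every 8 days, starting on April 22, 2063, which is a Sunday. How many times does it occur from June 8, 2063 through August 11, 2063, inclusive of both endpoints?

8

Occurrences land 8·i days after April 22, 2063 for i = 0, 1, 2, …
June 8, 2063 is 47 days after the start; 47 ÷ 8 = 5 remainder 7; since the remainder is 7, round up to i = 6. First occurrence in the window: #7 on June 9, 2063 (6×8 = 48 days in).
August 11, 2063 is 111 days after the start; 111 ÷ 8 = 13 remainder 7. Last occurrence in the window: #14 on August 4, 2063.
Occurrences #7 through #14: 8 in total.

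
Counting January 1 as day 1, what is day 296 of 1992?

Oct 22, 1992

Jan has 31 days (296 − 31 = 265 remain).
Feb has 29 days (265 − 29 = 236 remain).
Mar has 31 days (236 − 31 = 205 remain).
Apr has 30 days (205 − 30 = 175 remain).
May has 31 days (175 − 31 = 144 remain).
Jun has 30 days (144 − 30 = 114 remain).
Jul has 31 days (114 − 31 = 83 remain).
Aug has 31 days (83 − 31 = 52 remain).
Sep has 30 days (52 − 30 = 22 remain).
22 into Oct → Oct 22.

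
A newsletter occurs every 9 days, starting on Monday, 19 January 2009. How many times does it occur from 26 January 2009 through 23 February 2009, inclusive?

Occurrences land 9·i days after 19 January 2009 for i = 0, 1, 2, …
26 January 2009 is 7 days after the start; 7 ÷ 9 = 0 remainder 7; since the remainder is 7, round up to i = 1. First occurrence in the window: #2 on 28 January 2009 (1×9 = 9 days in).
23 February 2009 is 35 days after the start; 35 ÷ 9 = 3 remainder 8. Last occurrence in the window: #4 on 15 February 2009.
Occurrences #2 through #4: 3 in total.

3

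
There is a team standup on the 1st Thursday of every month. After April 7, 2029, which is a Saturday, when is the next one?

May 3, 2029

April 2029 starts on a Sunday, so its 1st Thursday is April 5, 2029 (4 days in).
That is not after April 7, 2029, so look at May 2029.
May 2029 starts on a Tuesday, so its 1st Thursday is May 3, 2029 (2 days in).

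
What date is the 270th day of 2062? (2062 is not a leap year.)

January has 31 days (270 − 31 = 239 remain).
February has 28 days (239 − 28 = 211 remain).
March has 31 days (211 − 31 = 180 remain).
April has 30 days (180 − 30 = 150 remain).
May has 31 days (150 − 31 = 119 remain).
June has 30 days (119 − 30 = 89 remain).
July has 31 days (89 − 31 = 58 remain).
August has 31 days (58 − 31 = 27 remain).
27 into September → September 27.

2062-09-27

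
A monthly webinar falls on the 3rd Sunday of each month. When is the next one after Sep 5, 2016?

Sep 2016 starts on a Thursday; its first Sunday is the 4th, so the 3rd Sunday is the 18th — Sep 18, 2016.
Sep 18, 2016 is after Sep 5, 2016, so that is the next one.

Sep 18, 2016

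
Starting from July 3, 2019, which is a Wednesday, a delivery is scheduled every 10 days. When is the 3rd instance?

The 3rd occurrence is 2 intervals after the first: 2 × 10 = 20 days after July 3, 2019.
20 days later is July 23, 2019.

July 23, 2019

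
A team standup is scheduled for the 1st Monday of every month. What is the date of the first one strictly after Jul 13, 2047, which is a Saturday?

Aug 5, 2047

Jul 2047 starts on a Monday, so its 1st Monday is Jul 1, 2047.
That is not after Jul 13, 2047, so look at Aug 2047.
Aug 2047 starts on a Thursday, so its 1st Monday is Aug 5, 2047 (4 days in).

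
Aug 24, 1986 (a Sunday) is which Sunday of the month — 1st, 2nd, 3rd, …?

4th

Day 24 falls in week ⌈24/7⌉ of the month.
Days 1–7 hold the 1st Sunday, 8–14 the 2nd, 15–21 the 3rd, 22–28 the 4th, 29–31 the 5th.
24 is in the range for the 4th.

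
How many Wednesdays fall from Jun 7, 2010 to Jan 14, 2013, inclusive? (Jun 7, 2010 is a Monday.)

136

Jun 7, 2010 is a Monday; the first Wednesday on or after it is Jun 9, 2010 (2 days later).
From Jun 9, 2010 to Jan 14, 2013: 205 + 365 + 366 + 14 = 950 days (rest of 2010, 2011, 2012, to Jan 14, 2013 in 2013).
950 ÷ 7 = 135 full weeks with remainder 5, so 135 more Wednesdays after the first → 136.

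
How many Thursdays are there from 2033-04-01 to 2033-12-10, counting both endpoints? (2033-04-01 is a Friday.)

36

2033-04-01 is a Friday; the first Thursday on or after it is 2033-04-07 (6 days later).
From 2033-04-07 to 2033-12-10: 23 + 31 + 30 + 31 + 31 + 30 + 31 + 30 + 10 = 247 days (rest of April, May, June, July, August, September, October, November, December).
247 ÷ 7 = 35 full weeks with remainder 2, so 35 more Thursdays after the first → 36.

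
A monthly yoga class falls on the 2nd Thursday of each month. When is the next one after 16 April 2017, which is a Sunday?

April 2017 starts on a Saturday; its first Thursday is the 6th, so the 2nd Thursday is the 13th — 13 April 2017.
That is not after 16 April 2017, so look at May 2017.
May 2017 starts on a Monday; its first Thursday is the 4th, so the 2nd Thursday is the 11th — 11 May 2017.

11 May 2017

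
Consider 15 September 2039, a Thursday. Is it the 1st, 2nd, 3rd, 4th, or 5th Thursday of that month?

3rd

Day 15 falls in week ⌈15/7⌉ of the month.
Days 1–7 hold the 1st Thursday, 8–14 the 2nd, 15–21 the 3rd, 22–28 the 4th, 29–31 the 5th.
15 is in the range for the 3rd.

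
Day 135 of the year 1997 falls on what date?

January has 31 days (135 − 31 = 104 remain).
February has 28 days (104 − 28 = 76 remain).
March has 31 days (76 − 31 = 45 remain).
April has 30 days (45 − 30 = 15 remain).
15 into May → May 15.

May 15, 1997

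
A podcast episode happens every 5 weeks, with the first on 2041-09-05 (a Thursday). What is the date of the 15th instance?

2043-01-08

The 15th occurrence is 14 intervals after the first: 14 × 35 = 490 days after 2041-09-05.
September has 30 days — 25 days to the end of September leaves 465.
From end of September to end of 2041 is 92 days (373 left).
2042 has 365 days (8 left).
8 days into January → 2043-01-08.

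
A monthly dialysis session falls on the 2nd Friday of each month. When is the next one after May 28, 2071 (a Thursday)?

May 2071 starts on a Friday; its first Friday is the 1st, so the 2nd Friday is the 8th — May 8, 2071.
That is not after May 28, 2071, so look at June 2071.
June 2071 starts on a Monday; its first Friday is the 5th, so the 2nd Friday is the 12th — June 12, 2071.

June 12, 2071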